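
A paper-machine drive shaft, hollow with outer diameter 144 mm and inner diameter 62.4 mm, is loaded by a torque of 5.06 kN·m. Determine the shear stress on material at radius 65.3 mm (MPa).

8.11 MPa

J = π(d_o⁴ − d_i⁴)/32 = π(0.144⁴ − 0.0624⁴)/32 = 4.072×10^-5 m⁴.
Shear stress varies linearly with radius: τ = T·r/J = 5060 × 0.0653 / 4.072×10^-5 = 8.113×10^6 Pa.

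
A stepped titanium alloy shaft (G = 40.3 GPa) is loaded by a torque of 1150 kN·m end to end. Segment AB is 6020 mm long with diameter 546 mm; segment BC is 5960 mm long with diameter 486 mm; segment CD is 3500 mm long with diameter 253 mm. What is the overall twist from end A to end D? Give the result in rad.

0.299 rad

J_AB = π(0.546)⁴/32 = 8.73×10^-3 m⁴; J_BC = π(0.486)⁴/32 = 5.48×10^-3 m⁴; J_CD = π(0.253)⁴/32 = 4.02×10^-4 m⁴.
θ = (T/G)·Σ L_i/J_i = (1.150e6/40.3×10⁹)·(6.02/8.73×10^-3 + 5.96/5.48×10^-3 + 3.50/4.02×10^-4) = 0.2990 rad.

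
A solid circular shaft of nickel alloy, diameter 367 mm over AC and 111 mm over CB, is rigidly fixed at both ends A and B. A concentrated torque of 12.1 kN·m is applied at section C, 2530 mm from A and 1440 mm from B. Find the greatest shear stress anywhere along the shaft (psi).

Compatibility: T_A·a/J_AC = T_B·b/J_CB with T_A + T_B = T₀.
J_AC = 1.78×10^-3 m⁴, J_CB = 1.49×10^-5 m⁴, so T_A = T₀·(J_AC/a)/((J_AC/a)+(J_CB/b)) = 11920 N·m, T_B = 175.3 N·m.
τ in each portion: τ_AC = 1.23×10^6 Pa, τ_CB = 6.53×10^5 Pa; maximum is in AC.
τ_max = T_AC·r/J = 11920·0.183/1.78×10^-3 = 1.229×10^6 Pa.

178 psi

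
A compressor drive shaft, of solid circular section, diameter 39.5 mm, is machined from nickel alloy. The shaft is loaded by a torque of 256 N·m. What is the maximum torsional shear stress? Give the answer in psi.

J = πd⁴/32 = π(0.0395)⁴/32 = 2.390×10^-7 m⁴.
τ_max = T·r/J = 256.0 × 0.0198 / 2.390×10^-7 = 2.116×10^7 Pa.

3070 psi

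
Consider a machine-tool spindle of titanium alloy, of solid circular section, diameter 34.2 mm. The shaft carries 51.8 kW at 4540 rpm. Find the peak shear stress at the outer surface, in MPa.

ω = 2π·4540/60 = 475.4 rad/s, so T = P/ω = 51.8×10³ / 475.4 = 109.0 N·m.
J = πd⁴/32 = π(0.0342)⁴/32 = 1.343×10^-7 m⁴.
τ_max = T·r/J = 109.0 × 0.0171 / 1.343×10^-7 = 1.387×10^7 Pa.

13.9 MPa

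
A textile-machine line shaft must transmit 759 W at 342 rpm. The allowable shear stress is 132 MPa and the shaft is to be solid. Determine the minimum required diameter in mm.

9.35 mm

ω = 2π·342/60 = 35.81 rad/s, so T = P/ω = 759 / 35.81 = 21.19 N·m.
For a solid shaft τ_max = 16T/(πd³), so d = (16T/(π τ_allow))^(1/3) = (16·21.19/(π·1.32×10^8))^(1/3) = 0.009351 m.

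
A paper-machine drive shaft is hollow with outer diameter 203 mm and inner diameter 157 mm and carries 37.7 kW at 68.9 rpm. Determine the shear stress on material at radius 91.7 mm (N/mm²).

ω = 2π·68.9/60 = 7.215 rad/s, so T = P/ω = 37.7×10³ / 7.215 = 5225 N·m.
J = π(d_o⁴ − d_i⁴)/32 = π(0.203⁴ − 0.157⁴)/32 = 1.071×10^-4 m⁴.
Shear stress varies linearly with radius: τ = T·r/J = 5225 × 0.0917 / 1.071×10^-4 = 4.475×10^6 Pa.

4.48 N/mm²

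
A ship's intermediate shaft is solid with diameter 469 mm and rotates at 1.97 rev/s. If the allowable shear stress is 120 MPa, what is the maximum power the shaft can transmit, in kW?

30100 kW

J = πd⁴/32 = π(0.469)⁴/32 = 4.750×10^-3 m⁴.
T_max = τ_allow·J/r = 1.20×10^8 × 4.750×10^-3 / 0.234 = 2.431e6 N·m.
ω = 2π·1.97 = 12.38 rad/s, so P_max = T_max·ω = 3.009×10^7 W.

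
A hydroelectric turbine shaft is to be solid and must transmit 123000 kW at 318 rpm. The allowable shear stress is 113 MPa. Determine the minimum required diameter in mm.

ω = 2π·318/60 = 33.30 rad/s, so T = P/ω = 123000×10³ / 33.30 = 3.694e6 N·m.
For a solid shaft τ_max = 16T/(πd³), so d = (16T/(π τ_allow))^(1/3) = (16·3.694e6/(π·1.13×10^8))^(1/3) = 0.5501 m.

550 mm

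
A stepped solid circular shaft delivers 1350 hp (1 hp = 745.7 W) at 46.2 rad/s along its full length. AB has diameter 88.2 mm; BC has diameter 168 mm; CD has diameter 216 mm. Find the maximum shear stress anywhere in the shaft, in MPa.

ω = 46.2 rad/s, so T = P/ω = 1350×745.7 / 46.20 = 21790 N·m.
Under the same torque, τ_max = 16T/(πd³) is largest where d is smallest — segment AB (d = 88.2 mm).
τ_max = 16·21790/(π·(0.0882)³) = 1.617×10^8 Pa.

162 MPa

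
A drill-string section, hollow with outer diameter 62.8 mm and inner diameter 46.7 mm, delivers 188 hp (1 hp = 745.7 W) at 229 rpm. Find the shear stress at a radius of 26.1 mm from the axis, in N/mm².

144 N/mm²

ω = 2π·229/60 = 23.98 rad/s, so T = P/ω = 188×745.7 / 23.98 = 5846 N·m.
J = π(d_o⁴ − d_i⁴)/32 = π(0.0628⁴ − 0.0467⁴)/32 = 1.060×10^-6 m⁴.
Shear stress varies linearly with radius: τ = T·r/J = 5846 × 0.0261 / 1.060×10^-6 = 1.439×10^8 Pa.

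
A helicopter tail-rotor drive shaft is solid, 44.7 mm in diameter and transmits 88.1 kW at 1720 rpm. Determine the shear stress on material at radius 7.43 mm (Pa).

9.27e6 Pa

ω = 2π·1720/60 = 180.1 rad/s, so T = P/ω = 88.1×10³ / 180.1 = 489.1 N·m.
J = πd⁴/32 = π(0.0447)⁴/32 = 3.919×10^-7 m⁴.
Shear stress varies linearly with radius: τ = T·r/J = 489.1 × 0.00743 / 3.919×10^-7 = 9.272×10^6 Pa.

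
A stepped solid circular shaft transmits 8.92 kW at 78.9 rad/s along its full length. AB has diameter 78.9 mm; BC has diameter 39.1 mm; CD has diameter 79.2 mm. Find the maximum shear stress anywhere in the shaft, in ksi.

ω = 78.9 rad/s, so T = P/ω = 8.92×10³ / 78.90 = 113.1 N·m.
Under the same torque, τ_max = 16T/(πd³) is largest where d is smallest — segment BC (d = 39.1 mm).
τ_max = 16·113.1/(π·(0.0391)³) = 9.632×10^6 Pa.

1.40 ksi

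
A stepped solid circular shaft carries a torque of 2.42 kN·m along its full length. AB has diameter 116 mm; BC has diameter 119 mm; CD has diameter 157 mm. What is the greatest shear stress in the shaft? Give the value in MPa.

7.90 MPa

Under the same torque, τ_max = 16T/(πd³) is largest where d is smallest — segment AB (d = 116 mm).
τ_max = 16·2420/(π·(0.116)³) = 7.896×10^6 Pa.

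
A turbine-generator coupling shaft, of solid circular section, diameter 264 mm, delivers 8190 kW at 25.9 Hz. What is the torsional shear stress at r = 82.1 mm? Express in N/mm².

8.66 N/mm²

ω = 2π·25.9 = 162.7 rad/s, so T = P/ω = 8190×10³ / 162.7 = 50330 N·m.
J = πd⁴/32 = π(0.264)⁴/32 = 4.769×10^-4 m⁴.
Shear stress varies linearly with radius: τ = T·r/J = 50330 × 0.0821 / 4.769×10^-4 = 8.664×10^6 Pa.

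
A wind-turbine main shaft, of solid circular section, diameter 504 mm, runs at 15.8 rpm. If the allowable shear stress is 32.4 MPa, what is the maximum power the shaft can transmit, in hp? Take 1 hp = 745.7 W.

J = πd⁴/32 = π(0.504)⁴/32 = 6.335×10^-3 m⁴.
T_max = τ_allow·J/r = 3.24×10^7 × 6.335×10^-3 / 0.252 = 814500 N·m.
ω = 2π·15.8/60 = 1.655 rad/s, so P_max = T_max·ω = 1.348×10^6 W.

1810 hp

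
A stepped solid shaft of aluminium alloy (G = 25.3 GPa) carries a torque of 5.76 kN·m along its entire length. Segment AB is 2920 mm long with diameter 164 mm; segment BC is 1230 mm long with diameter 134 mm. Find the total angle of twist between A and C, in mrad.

J_AB = π(0.164)⁴/32 = 7.10×10^-5 m⁴; J_BC = π(0.134)⁴/32 = 3.17×10^-5 m⁴.
θ = (T/G)·Σ L_i/J_i = (5760/25.3×10⁹)·(2.92/7.10×10^-5 + 1.23/3.17×10^-5) = 0.01821 rad.

18.2 mrad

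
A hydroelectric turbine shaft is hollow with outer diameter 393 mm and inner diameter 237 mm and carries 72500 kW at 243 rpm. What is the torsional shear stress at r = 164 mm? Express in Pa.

ω = 2π·243/60 = 25.45 rad/s, so T = P/ω = 72500×10³ / 25.45 = 2.849e6 N·m.
J = π(d_o⁴ − d_i⁴)/32 = π(0.393⁴ − 0.237⁴)/32 = 2.032×10^-3 m⁴.
Shear stress varies linearly with radius: τ = T·r/J = 2.849e6 × 0.164 / 2.032×10^-3 = 2.299×10^8 Pa.

2.30e8 Pa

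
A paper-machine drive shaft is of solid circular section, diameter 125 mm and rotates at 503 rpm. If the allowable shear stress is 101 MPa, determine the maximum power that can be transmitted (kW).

J = πd⁴/32 = π(0.125)⁴/32 = 2.397×10^-5 m⁴.
T_max = τ_allow·J/r = 1.01×10^8 × 2.397×10^-5 / 0.0625 = 38730 N·m.
ω = 2π·503/60 = 52.67 rad/s, so P_max = T_max·ω = 2.040×10^6 W.

2040 kW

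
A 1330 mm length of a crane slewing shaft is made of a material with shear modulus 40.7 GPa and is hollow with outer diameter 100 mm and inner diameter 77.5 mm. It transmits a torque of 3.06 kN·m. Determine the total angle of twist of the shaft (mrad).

J = π(d_o⁴ − d_i⁴)/32 = π(0.100⁴ − 0.0775⁴)/32 = 6.276×10^-6 m⁴.
θ = T·L/(G·J) = 3060 × 1.33 / (40.7×10⁹ × 6.276×10^-6) = 0.01593 rad.

15.9 mrad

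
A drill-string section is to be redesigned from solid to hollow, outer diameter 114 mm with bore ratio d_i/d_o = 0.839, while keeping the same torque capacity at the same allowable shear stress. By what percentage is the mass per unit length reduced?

Equal τ_max and T ⇒ the solid shaft needs d_s³ = d_o³(1−k⁴), so d_s = 114·(1−0.839⁴)^(1/3) = 90.75 mm.
Area ratio A_h/A_s = d_o²(1−k²)/d_s² = (1−k²)/(1−k⁴)^(2/3) = 0.4672.
Mass saving = 1 − 0.4672 = 53.3 %.

53.3 %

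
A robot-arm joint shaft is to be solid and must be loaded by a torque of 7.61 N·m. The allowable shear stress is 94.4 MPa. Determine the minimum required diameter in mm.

For a solid shaft τ_max = 16T/(πd³), so d = (16T/(π τ_allow))^(1/3) = (16·7.610/(π·9.44×10^7))^(1/3) = 0.007432 m.

7.43 mm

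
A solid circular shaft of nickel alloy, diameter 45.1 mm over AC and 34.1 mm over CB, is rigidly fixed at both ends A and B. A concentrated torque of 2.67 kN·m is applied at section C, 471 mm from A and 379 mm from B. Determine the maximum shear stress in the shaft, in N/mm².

105 N/mm²

Compatibility: T_A·a/J_AC = T_B·b/J_CB with T_A + T_B = T₀.
J_AC = 4.06×10^-7 m⁴, J_CB = 1.33×10^-7 m⁴, so T_A = T₀·(J_AC/a)/((J_AC/a)+(J_CB/b)) = 1899 N·m, T_B = 771.2 N·m.
τ in each portion: τ_AC = 1.05×10^8 Pa, τ_CB = 9.91×10^7 Pa; maximum is in AC.
τ_max = T_AC·r/J = 1899·0.0226/4.06×10^-7 = 1.054×10^8 Pa.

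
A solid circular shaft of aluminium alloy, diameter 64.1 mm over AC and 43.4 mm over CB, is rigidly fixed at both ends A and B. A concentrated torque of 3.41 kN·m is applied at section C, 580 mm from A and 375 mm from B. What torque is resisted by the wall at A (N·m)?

2570 N·m

Compatibility: T_A·a/J_AC = T_B·b/J_CB with T_A + T_B = T₀.
J_AC = 1.66×10^-6 m⁴, J_CB = 3.48×10^-7 m⁴, so T_A = T₀·(J_AC/a)/((J_AC/a)+(J_CB/b)) = 2574 N·m, T_B = 836.5 N·m.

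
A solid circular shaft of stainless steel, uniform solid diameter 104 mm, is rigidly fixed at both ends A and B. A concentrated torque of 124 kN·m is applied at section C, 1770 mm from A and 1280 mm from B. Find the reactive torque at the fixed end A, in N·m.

52000 N·m

With uniform GJ and both ends fixed, compatibility θ_AC = θ_CB gives T_A·a = T_B·b, together with T_A + T_B = T₀.
T_A = T₀·b/(a+b) = 124000·1280/3050 = 52040 N·m; T_B = 71960 N·m.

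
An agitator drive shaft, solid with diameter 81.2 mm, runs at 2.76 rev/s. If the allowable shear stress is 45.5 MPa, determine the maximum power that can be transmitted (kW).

82.9 kW

J = πd⁴/32 = π(0.0812)⁴/32 = 4.268×10^-6 m⁴.
T_max = τ_allow·J/r = 4.55×10^7 × 4.268×10^-6 / 0.0406 = 4783 N·m.
ω = 2π·2.76 = 17.34 rad/s, so P_max = T_max·ω = 8.295×10^4 W.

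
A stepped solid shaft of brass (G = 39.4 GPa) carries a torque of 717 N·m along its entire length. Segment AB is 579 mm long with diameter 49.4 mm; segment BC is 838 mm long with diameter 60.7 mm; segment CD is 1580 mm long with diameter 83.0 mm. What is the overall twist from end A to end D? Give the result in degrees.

J_AB = π(0.0494)⁴/32 = 5.85×10^-7 m⁴; J_BC = π(0.0607)⁴/32 = 1.33×10^-6 m⁴; J_CD = π(0.0830)⁴/32 = 4.66×10^-6 m⁴.
θ = (T/G)·Σ L_i/J_i = (717.0/39.4×10⁹)·(0.579/5.85×10^-7 + 0.838/1.33×10^-6 + 1.58/4.66×10^-6) = 0.03564 rad.

2.04°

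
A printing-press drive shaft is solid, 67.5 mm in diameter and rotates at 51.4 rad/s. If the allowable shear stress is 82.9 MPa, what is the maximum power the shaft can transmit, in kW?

J = πd⁴/32 = π(0.0675)⁴/32 = 2.038×10^-6 m⁴.
T_max = τ_allow·J/r = 8.29×10^7 × 2.038×10^-6 / 0.0338 = 5006 N·m.
ω = 51.4 rad/s, so P_max = T_max·ω = 2.573×10^5 W.

257 kW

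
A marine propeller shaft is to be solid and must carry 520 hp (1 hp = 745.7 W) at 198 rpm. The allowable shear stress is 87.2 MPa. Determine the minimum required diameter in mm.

ω = 2π·198/60 = 20.73 rad/s, so T = P/ω = 520×745.7 / 20.73 = 18700 N·m.
For a solid shaft τ_max = 16T/(πd³), so d = (16T/(π τ_allow))^(1/3) = (16·18700/(π·8.72×10^7))^(1/3) = 0.1030 m.

103 mm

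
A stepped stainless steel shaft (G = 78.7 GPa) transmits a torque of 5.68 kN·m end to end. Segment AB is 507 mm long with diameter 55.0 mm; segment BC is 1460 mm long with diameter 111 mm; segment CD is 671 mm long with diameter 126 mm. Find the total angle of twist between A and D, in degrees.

J_AB = π(0.0550)⁴/32 = 8.98×10^-7 m⁴; J_BC = π(0.111)⁴/32 = 1.49×10^-5 m⁴; J_CD = π(0.126)⁴/32 = 2.47×10^-5 m⁴.
θ = (T/G)·Σ L_i/J_i = (5680/78.7×10⁹)·(0.507/8.98×10^-7 + 1.46/1.49×10^-5 + 0.671/2.47×10^-5) = 0.04976 rad.

2.85°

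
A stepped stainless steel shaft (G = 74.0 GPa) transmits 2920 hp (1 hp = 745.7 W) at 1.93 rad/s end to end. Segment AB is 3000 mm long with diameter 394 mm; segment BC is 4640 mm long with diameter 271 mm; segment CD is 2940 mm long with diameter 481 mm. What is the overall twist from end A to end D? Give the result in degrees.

9.25°

ω = 1.93 rad/s, so T = P/ω = 2920×745.7 / 1.930 = 1.128e6 N·m.
J_AB = π(0.394)⁴/32 = 2.37×10^-3 m⁴; J_BC = π(0.271)⁴/32 = 5.30×10^-4 m⁴; J_CD = π(0.481)⁴/32 = 5.26×10^-3 m⁴.
θ = (T/G)·Σ L_i/J_i = (1.128e6/74.0×10⁹)·(3.00/2.37×10^-3 + 4.64/5.30×10^-4 + 2.94/5.26×10^-3) = 0.1615 rad.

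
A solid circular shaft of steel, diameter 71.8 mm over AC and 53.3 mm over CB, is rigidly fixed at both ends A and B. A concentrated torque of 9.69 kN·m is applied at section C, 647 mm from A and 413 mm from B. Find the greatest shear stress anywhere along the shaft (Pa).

1.05e8 Pa

Compatibility: T_A·a/J_AC = T_B·b/J_CB with T_A + T_B = T₀.
J_AC = 2.61×10^-6 m⁴, J_CB = 7.92×10^-7 m⁴, so T_A = T₀·(J_AC/a)/((J_AC/a)+(J_CB/b)) = 6566 N·m, T_B = 3124 N·m.
τ in each portion: τ_AC = 9.03×10^7 Pa, τ_CB = 1.05×10^8 Pa; maximum is in CB.
τ_max = T_CB·r/J = 3124·0.0267/7.92×10^-7 = 1.051×10^8 Pa.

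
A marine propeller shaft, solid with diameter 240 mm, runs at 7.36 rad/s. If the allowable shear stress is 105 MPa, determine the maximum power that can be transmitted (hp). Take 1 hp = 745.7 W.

J = πd⁴/32 = π(0.240)⁴/32 = 3.257×10^-4 m⁴.
T_max = τ_allow·J/r = 1.05×10^8 × 3.257×10^-4 / 0.120 = 285000 N·m.
ω = 7.36 rad/s, so P_max = T_max·ω = 2.098×10^6 W.

2810 hp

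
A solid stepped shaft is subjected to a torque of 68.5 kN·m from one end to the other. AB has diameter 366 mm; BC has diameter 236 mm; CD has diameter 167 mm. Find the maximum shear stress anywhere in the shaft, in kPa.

74900 kPa

Under the same torque, τ_max = 16T/(πd³) is largest where d is smallest — segment CD (d = 167 mm).
τ_max = 16·68500/(π·(0.167)³) = 7.491×10^7 Pa.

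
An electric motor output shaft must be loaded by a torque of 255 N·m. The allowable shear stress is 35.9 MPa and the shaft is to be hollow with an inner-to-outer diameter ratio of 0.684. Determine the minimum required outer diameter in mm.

35.9 mm

For a hollow shaft with d_i/d_o = 0.684: τ_max = 16T/(π d_o³ (1−k⁴)), so d_o = [16T/(π τ_allow (1−k⁴))]^(1/3) = [16·255.0/(π·3.59×10^7·0.7811)]^(1/3) = 0.03591 m.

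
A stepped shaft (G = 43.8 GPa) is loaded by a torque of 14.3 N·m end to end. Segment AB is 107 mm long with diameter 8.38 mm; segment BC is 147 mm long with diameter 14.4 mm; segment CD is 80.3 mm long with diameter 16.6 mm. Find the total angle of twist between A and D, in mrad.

87.0 mrad

J_AB = π(0.00838)⁴/32 = 4.84×10^-10 m⁴; J_BC = π(0.0144)⁴/32 = 4.22×10^-9 m⁴; J_CD = π(0.0166)⁴/32 = 7.45×10^-9 m⁴.
θ = (T/G)·Σ L_i/J_i = (14.30/43.8×10⁹)·(0.107/4.84×10^-10 + 0.147/4.22×10^-9 + 0.0803/7.45×10^-9) = 0.08704 rad.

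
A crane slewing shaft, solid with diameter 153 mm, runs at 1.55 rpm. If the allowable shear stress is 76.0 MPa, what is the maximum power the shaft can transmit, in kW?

8.68 kW

J = πd⁴/32 = π(0.153)⁴/32 = 5.380×10^-5 m⁴.
T_max = τ_allow·J/r = 7.60×10^7 × 5.380×10^-5 / 0.0765 = 53450 N·m.
ω = 2π·1.55/60 = 0.1623 rad/s, so P_max = T_max·ω = 8675 W.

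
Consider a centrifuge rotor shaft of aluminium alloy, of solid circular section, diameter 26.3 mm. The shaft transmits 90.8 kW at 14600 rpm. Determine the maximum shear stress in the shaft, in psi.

ω = 2π·14600/60 = 1529 rad/s, so T = P/ω = 90.8×10³ / 1529 = 59.39 N·m.
J = πd⁴/32 = π(0.0263)⁴/32 = 4.697×10^-8 m⁴.
τ_max = T·r/J = 59.39 × 0.0132 / 4.697×10^-8 = 1.663×10^7 Pa.

2410 psi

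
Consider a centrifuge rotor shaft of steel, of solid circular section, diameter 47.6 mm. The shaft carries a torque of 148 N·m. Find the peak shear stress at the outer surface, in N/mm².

J = πd⁴/32 = π(0.0476)⁴/32 = 5.040×10^-7 m⁴.
τ_max = T·r/J = 148.0 × 0.0238 / 5.040×10^-7 = 6.989×10^6 Pa.

6.99 N/mm²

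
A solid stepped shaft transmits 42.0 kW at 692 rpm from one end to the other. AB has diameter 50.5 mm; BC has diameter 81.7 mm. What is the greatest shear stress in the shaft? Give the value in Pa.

2.29e7 Pa

ω = 2π·692/60 = 72.47 rad/s, so T = P/ω = 42.0×10³ / 72.47 = 579.6 N·m.
Under the same torque, τ_max = 16T/(πd³) is largest where d is smallest — segment AB (d = 50.5 mm).
τ_max = 16·579.6/(π·(0.0505)³) = 2.292×10^7 Pa.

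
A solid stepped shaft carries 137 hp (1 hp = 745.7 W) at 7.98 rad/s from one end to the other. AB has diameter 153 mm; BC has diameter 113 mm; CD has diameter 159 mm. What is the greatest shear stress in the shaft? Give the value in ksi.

6.55 ksi

ω = 7.98 rad/s, so T = P/ω = 137×745.7 / 7.980 = 12800 N·m.
Under the same torque, τ_max = 16T/(πd³) is largest where d is smallest — segment BC (d = 113 mm).
τ_max = 16·12800/(π·(0.113)³) = 4.519×10^7 Pa.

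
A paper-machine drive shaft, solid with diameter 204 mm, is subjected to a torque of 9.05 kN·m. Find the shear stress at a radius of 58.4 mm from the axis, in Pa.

3.11e6 Pa

J = πd⁴/32 = π(0.204)⁴/32 = 1.700×10^-4 m⁴.
Shear stress varies linearly with radius: τ = T·r/J = 9050 × 0.0584 / 1.700×10^-4 = 3.108×10^6 Pa.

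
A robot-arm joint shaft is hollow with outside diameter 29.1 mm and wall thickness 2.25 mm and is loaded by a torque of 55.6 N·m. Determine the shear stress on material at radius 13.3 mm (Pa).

2.15e7 Pa

J = π(d_o⁴ − d_i⁴)/32 = π(0.0291⁴ − 0.0246⁴)/32 = 3.445×10^-8 m⁴.
Shear stress varies linearly with radius: τ = T·r/J = 55.60 × 0.0133 / 3.445×10^-8 = 2.147×10^7 Pa.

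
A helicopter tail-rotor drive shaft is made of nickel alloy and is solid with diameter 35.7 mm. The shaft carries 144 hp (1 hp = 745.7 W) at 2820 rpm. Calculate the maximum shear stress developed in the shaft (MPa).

ω = 2π·2820/60 = 295.3 rad/s, so T = P/ω = 144×745.7 / 295.3 = 363.6 N·m.
J = πd⁴/32 = π(0.0357)⁴/32 = 1.595×10^-7 m⁴.
τ_max = T·r/J = 363.6 × 0.0179 / 1.595×10^-7 = 4.070×10^7 Pa.

40.7 MPa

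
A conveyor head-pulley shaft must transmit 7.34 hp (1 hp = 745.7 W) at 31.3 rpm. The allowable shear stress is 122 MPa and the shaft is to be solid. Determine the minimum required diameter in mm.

41.2 mm

ω = 2π·31.3/60 = 3.278 rad/s, so T = P/ω = 7.34×745.7 / 3.278 = 1670 N·m.
For a solid shaft τ_max = 16T/(πd³), so d = (16T/(π τ_allow))^(1/3) = (16·1670/(π·1.22×10^8))^(1/3) = 0.04116 m.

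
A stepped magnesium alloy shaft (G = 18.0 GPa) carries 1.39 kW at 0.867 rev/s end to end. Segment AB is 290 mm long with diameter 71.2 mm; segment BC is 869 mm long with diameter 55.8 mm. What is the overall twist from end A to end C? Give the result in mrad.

ω = 2π·0.867 = 5.448 rad/s, so T = P/ω = 1.39×10³ / 5.448 = 255.2 N·m.
J_AB = π(0.0712)⁴/32 = 2.52×10^-6 m⁴; J_BC = π(0.0558)⁴/32 = 9.52×10^-7 m⁴.
θ = (T/G)·Σ L_i/J_i = (255.2/18.0×10⁹)·(0.290/2.52×10^-6 + 0.869/9.52×10^-7) = 0.01457 rad.

14.6 mrad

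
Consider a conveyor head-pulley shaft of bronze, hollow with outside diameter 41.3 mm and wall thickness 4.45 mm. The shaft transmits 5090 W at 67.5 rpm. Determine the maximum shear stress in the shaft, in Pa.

ω = 2π·67.5/60 = 7.069 rad/s, so T = P/ω = 5090 / 7.069 = 720.1 N·m.
J = π(d_o⁴ − d_i⁴)/32 = π(0.0413⁴ − 0.0324⁴)/32 = 1.774×10^-7 m⁴.
τ_max = T·r/J = 720.1 × 0.0206 / 1.774×10^-7 = 8.380×10^7 Pa.

8.38e7 Pa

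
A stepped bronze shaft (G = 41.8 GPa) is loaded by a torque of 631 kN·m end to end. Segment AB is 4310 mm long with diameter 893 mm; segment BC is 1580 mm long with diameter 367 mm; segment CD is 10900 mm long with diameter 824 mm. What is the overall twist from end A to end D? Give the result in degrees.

J_AB = π(0.893)⁴/32 = 0.0624 m⁴; J_BC = π(0.367)⁴/32 = 1.78×10^-3 m⁴; J_CD = π(0.824)⁴/32 = 0.0453 m⁴.
θ = (T/G)·Σ L_i/J_i = (631000/41.8×10⁹)·(4.31/0.0624 + 1.58/1.78×10^-3 + 10.9/0.0453) = 0.01807 rad.

1.04°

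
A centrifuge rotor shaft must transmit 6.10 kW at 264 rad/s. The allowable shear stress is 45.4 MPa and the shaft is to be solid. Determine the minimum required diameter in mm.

13.7 mm

ω = 264 rad/s, so T = P/ω = 6.10×10³ / 264.0 = 23.11 N·m.
For a solid shaft τ_max = 16T/(πd³), so d = (16T/(π τ_allow))^(1/3) = (16·23.11/(π·4.54×10^7))^(1/3) = 0.01374 m.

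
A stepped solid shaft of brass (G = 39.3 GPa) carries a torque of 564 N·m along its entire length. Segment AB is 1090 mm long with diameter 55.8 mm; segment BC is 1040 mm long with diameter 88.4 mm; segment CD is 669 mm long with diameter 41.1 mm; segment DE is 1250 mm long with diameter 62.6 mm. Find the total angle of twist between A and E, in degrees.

3.73°

J_AB = π(0.0558)⁴/32 = 9.52×10^-7 m⁴; J_BC = π(0.0884)⁴/32 = 6.00×10^-6 m⁴; J_CD = π(0.0411)⁴/32 = 2.80×10^-7 m⁴; J_DE = π(0.0626)⁴/32 = 1.51×10^-6 m⁴.
θ = (T/G)·Σ L_i/J_i = (564.0/39.3×10⁹)·(1.09/9.52×10^-7 + 1.04/6.00×10^-6 + 0.669/2.80×10^-7 + 1.25/1.51×10^-6) = 0.06510 rad.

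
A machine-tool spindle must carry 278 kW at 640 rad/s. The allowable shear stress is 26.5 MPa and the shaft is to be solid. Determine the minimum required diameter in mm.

ω = 640 rad/s, so T = P/ω = 278×10³ / 640.0 = 434.4 N·m.
For a solid shaft τ_max = 16T/(πd³), so d = (16T/(π τ_allow))^(1/3) = (16·434.4/(π·2.65×10^7))^(1/3) = 0.04370 m.

43.7 mm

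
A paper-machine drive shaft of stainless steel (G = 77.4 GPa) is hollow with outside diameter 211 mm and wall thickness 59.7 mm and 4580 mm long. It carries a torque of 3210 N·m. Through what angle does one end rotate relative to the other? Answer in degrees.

0.0580°

J = π(d_o⁴ − d_i⁴)/32 = π(0.211⁴ − 0.0916⁴)/32 = 1.877×10^-4 m⁴.
θ = T·L/(G·J) = 3210 × 4.58 / (77.4×10⁹ × 1.877×10^-4) = 1.012×10^-3 rad.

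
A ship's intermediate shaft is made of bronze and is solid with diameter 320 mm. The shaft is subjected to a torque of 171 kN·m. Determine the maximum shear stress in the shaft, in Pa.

2.66e7 Pa

J = πd⁴/32 = π(0.320)⁴/32 = 1.029×10^-3 m⁴.
τ_max = T·r/J = 171000 × 0.160 / 1.029×10^-3 = 2.658×10^7 Pa.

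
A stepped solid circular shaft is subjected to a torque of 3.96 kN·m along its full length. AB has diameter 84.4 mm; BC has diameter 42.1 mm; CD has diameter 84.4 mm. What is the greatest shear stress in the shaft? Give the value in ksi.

39.2 ksi

Under the same torque, τ_max = 16T/(πd³) is largest where d is smallest — segment BC (d = 42.1 mm).
τ_max = 16·3960/(π·(0.0421)³) = 2.703×10^8 Pa.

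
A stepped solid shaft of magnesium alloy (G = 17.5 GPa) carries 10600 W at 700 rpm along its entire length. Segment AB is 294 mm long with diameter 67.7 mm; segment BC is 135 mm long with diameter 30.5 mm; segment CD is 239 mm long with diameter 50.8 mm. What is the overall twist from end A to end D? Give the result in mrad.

17.3 mrad

ω = 2π·700/60 = 73.30 rad/s, so T = P/ω = 10600 / 73.30 = 144.6 N·m.
J_AB = π(0.0677)⁴/32 = 2.06×10^-6 m⁴; J_BC = π(0.0305)⁴/32 = 8.50×10^-8 m⁴; J_CD = π(0.0508)⁴/32 = 6.54×10^-7 m⁴.
θ = (T/G)·Σ L_i/J_i = (144.6/17.5×10⁹)·(0.294/2.06×10^-6 + 0.135/8.50×10^-8 + 0.239/6.54×10^-7) = 0.01733 rad.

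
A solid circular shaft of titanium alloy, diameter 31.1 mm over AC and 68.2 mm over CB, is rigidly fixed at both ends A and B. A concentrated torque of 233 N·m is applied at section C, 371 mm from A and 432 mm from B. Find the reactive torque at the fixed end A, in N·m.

11.2 N·m

Compatibility: T_A·a/J_AC = T_B·b/J_CB with T_A + T_B = T₀.
J_AC = 9.18×10^-8 m⁴, J_CB = 2.12×10^-6 m⁴, so T_A = T₀·(J_AC/a)/((J_AC/a)+(J_CB/b)) = 11.17 N·m, T_B = 221.8 N·m.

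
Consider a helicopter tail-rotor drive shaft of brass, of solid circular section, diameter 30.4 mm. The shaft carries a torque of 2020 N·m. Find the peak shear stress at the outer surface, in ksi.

53.1 ksi

J = πd⁴/32 = π(0.0304)⁴/32 = 8.385×10^-8 m⁴.
τ_max = T·r/J = 2020 × 0.0152 / 8.385×10^-8 = 3.662×10^8 Pa.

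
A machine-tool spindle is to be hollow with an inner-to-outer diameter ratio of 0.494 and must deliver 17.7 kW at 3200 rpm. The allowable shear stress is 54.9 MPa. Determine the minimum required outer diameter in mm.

ω = 2π·3200/60 = 335.1 rad/s, so T = P/ω = 17.7×10³ / 335.1 = 52.82 N·m.
For a hollow shaft with d_i/d_o = 0.494: τ_max = 16T/(π d_o³ (1−k⁴)), so d_o = [16T/(π τ_allow (1−k⁴))]^(1/3) = [16·52.82/(π·5.49×10^7·0.9404)]^(1/3) = 0.01734 m.

17.3 mm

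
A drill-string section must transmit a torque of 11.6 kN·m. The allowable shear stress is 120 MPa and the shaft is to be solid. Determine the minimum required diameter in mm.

79.0 mm

For a solid shaft τ_max = 16T/(πd³), so d = (16T/(π τ_allow))^(1/3) = (16·11600/(π·1.20×10^8))^(1/3) = 0.07896 m.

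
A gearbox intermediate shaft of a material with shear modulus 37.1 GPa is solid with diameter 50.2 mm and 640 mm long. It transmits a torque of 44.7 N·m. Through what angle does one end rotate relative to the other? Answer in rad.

J = πd⁴/32 = π(0.0502)⁴/32 = 6.235×10^-7 m⁴.
θ = T·L/(G·J) = 44.70 × 0.640 / (37.1×10⁹ × 6.235×10^-7) = 1.237×10^-3 rad.

0.00124 rad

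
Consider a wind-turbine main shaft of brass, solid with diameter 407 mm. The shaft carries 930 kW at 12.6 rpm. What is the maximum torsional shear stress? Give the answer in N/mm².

53.2 N/mm²

ω = 2π·12.6/60 = 1.319 rad/s, so T = P/ω = 930×10³ / 1.319 = 704800 N·m.
J = πd⁴/32 = π(0.407)⁴/32 = 2.694×10^-3 m⁴.
τ_max = T·r/J = 704800 × 0.203 / 2.694×10^-3 = 5.324×10^7 Pa.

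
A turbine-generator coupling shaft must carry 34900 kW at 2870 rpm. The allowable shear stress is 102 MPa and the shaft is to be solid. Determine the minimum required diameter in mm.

180 mm

ω = 2π·2870/60 = 300.5 rad/s, so T = P/ω = 34900×10³ / 300.5 = 116100 N·m.
For a solid shaft τ_max = 16T/(πd³), so d = (16T/(π τ_allow))^(1/3) = (16·116100/(π·1.02×10^8))^(1/3) = 0.1797 m.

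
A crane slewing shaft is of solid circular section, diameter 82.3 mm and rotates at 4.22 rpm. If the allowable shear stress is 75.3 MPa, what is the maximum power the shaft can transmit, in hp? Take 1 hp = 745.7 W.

J = πd⁴/32 = π(0.0823)⁴/32 = 4.504×10^-6 m⁴.
T_max = τ_allow·J/r = 7.53×10^7 × 4.504×10^-6 / 0.0411 = 8242 N·m.
ω = 2π·4.22/60 = 0.4419 rad/s, so P_max = T_max·ω = 3642 W.

4.88 hp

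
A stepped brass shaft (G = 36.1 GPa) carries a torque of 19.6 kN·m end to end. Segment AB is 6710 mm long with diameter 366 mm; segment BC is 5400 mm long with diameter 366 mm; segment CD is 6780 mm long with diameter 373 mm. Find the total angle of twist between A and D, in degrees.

J_AB = π(0.366)⁴/32 = 1.76×10^-3 m⁴; J_BC = π(0.366)⁴/32 = 1.76×10^-3 m⁴; J_CD = π(0.373)⁴/32 = 1.90×10^-3 m⁴.
θ = (T/G)·Σ L_i/J_i = (19600/36.1×10⁹)·(6.71/1.76×10^-3 + 5.40/1.76×10^-3 + 6.78/1.90×10^-3) = 5.669×10^-3 rad.

0.325°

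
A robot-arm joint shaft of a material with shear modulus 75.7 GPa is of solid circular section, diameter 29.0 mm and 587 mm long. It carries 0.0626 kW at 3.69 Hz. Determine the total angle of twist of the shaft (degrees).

0.0173°

ω = 2π·3.69 = 23.18 rad/s, so T = P/ω = 0.0626×10³ / 23.18 = 2.700 N·m.
J = πd⁴/32 = π(0.0290)⁴/32 = 6.944×10^-8 m⁴.
θ = T·L/(G·J) = 2.700 × 0.587 / (75.7×10⁹ × 6.944×10^-8) = 3.015×10^-4 rad.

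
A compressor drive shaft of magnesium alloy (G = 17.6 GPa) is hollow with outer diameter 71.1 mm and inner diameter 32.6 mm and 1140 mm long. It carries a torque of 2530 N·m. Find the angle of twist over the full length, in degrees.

3.92°

J = π(d_o⁴ − d_i⁴)/32 = π(0.0711⁴ − 0.0326⁴)/32 = 2.398×10^-6 m⁴.
θ = T·L/(G·J) = 2530 × 1.14 / (17.6×10⁹ × 2.398×10^-6) = 0.06834 rad.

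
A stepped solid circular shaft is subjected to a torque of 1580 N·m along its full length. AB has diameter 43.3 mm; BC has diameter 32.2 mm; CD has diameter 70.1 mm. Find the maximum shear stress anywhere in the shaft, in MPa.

241 MPa

Under the same torque, τ_max = 16T/(πd³) is largest where d is smallest — segment BC (d = 32.2 mm).
τ_max = 16·1580/(π·(0.0322)³) = 2.410×10^8 Pa.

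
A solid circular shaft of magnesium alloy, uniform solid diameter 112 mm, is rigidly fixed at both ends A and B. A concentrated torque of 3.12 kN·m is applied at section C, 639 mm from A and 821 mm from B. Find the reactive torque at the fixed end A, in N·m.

1750 N·m

With uniform GJ and both ends fixed, compatibility θ_AC = θ_CB gives T_A·a = T_B·b, together with T_A + T_B = T₀.
T_A = T₀·b/(a+b) = 3120·821/1460 = 1754 N·m; T_B = 1366 N·m.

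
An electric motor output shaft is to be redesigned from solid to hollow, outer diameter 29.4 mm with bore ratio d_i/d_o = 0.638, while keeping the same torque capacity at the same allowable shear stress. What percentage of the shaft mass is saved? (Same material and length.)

33.1 %

Equal τ_max and T ⇒ the solid shaft needs d_s³ = d_o³(1−k⁴), so d_s = 29.4·(1−0.638⁴)^(1/3) = 27.68 mm.
Area ratio A_h/A_s = d_o²(1−k²)/d_s² = (1−k²)/(1−k⁴)^(2/3) = 0.6691.
Mass saving = 1 − 0.6691 = 33.1 %.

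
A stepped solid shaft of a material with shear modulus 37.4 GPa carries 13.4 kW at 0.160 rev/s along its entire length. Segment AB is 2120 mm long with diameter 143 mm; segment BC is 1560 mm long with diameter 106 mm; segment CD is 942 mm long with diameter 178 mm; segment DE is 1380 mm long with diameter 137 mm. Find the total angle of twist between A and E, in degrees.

ω = 2π·0.160 = 1.005 rad/s, so T = P/ω = 13.4×10³ / 1.005 = 13330 N·m.
J_AB = π(0.143)⁴/32 = 4.11×10^-5 m⁴; J_BC = π(0.106)⁴/32 = 1.24×10^-5 m⁴; J_CD = π(0.178)⁴/32 = 9.86×10^-5 m⁴; J_DE = π(0.137)⁴/32 = 3.46×10^-5 m⁴.
θ = (T/G)·Σ L_i/J_i = (13330/37.4×10⁹)·(2.12/4.11×10^-5 + 1.56/1.24×10^-5 + 0.942/9.86×10^-5 + 1.38/3.46×10^-5) = 0.08089 rad.

4.63°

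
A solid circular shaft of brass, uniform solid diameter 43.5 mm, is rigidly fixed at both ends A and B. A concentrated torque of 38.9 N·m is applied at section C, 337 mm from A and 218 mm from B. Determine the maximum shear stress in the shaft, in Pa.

With uniform GJ and both ends fixed, compatibility θ_AC = θ_CB gives T_A·a = T_B·b, together with T_A + T_B = T₀.
T_A = T₀·b/(a+b) = 38.90·218/555.0 = 15.28 N·m; T_B = 23.62 N·m.
τ in each portion: τ_AC = 9.45×10^5 Pa, τ_CB = 1.46×10^6 Pa; maximum is in CB.
τ_max = T_CB·r/J = 23.62·0.0217/3.52×10^-7 = 1.461×10^6 Pa.

1.46e6 Pa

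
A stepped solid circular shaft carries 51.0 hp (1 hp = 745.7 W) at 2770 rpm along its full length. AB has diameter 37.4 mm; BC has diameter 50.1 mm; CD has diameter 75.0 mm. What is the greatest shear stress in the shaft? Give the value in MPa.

12.8 MPa

ω = 2π·2770/60 = 290.1 rad/s, so T = P/ω = 51.0×745.7 / 290.1 = 131.1 N·m.
Under the same torque, τ_max = 16T/(πd³) is largest where d is smallest — segment AB (d = 37.4 mm).
τ_max = 16·131.1/(π·(0.0374)³) = 1.276×10^7 Pa.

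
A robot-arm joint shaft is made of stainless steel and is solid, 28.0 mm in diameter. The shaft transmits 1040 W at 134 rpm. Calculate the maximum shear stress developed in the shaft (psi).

ω = 2π·134/60 = 14.03 rad/s, so T = P/ω = 1040 / 14.03 = 74.11 N·m.
J = πd⁴/32 = π(0.0280)⁴/32 = 6.034×10^-8 m⁴.
τ_max = T·r/J = 74.11 × 0.0140 / 6.034×10^-8 = 1.719×10^7 Pa.

2490 psi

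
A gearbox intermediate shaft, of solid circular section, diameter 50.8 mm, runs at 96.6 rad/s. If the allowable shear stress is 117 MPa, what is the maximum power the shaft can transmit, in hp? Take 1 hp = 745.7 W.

390 hp

J = πd⁴/32 = π(0.0508)⁴/32 = 6.538×10^-7 m⁴.
T_max = τ_allow·J/r = 1.17×10^8 × 6.538×10^-7 / 0.0254 = 3012 N·m.
ω = 96.6 rad/s, so P_max = T_max·ω = 2.909×10^5 W.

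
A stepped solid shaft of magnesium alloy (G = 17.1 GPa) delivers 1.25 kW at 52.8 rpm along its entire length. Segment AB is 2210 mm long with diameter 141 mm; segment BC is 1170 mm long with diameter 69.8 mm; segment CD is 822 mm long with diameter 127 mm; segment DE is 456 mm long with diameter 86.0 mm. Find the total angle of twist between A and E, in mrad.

8.94 mrad

ω = 2π·52.8/60 = 5.529 rad/s, so T = P/ω = 1.25×10³ / 5.529 = 226.1 N·m.
J_AB = π(0.141)⁴/32 = 3.88×10^-5 m⁴; J_BC = π(0.0698)⁴/32 = 2.33×10^-6 m⁴; J_CD = π(0.127)⁴/32 = 2.55×10^-5 m⁴; J_DE = π(0.0860)⁴/32 = 5.37×10^-6 m⁴.
θ = (T/G)·Σ L_i/J_i = (226.1/17.1×10⁹)·(2.21/3.88×10^-5 + 1.17/2.33×10^-6 + 0.822/2.55×10^-5 + 0.456/5.37×10^-6) = 8.939×10^-3 rad.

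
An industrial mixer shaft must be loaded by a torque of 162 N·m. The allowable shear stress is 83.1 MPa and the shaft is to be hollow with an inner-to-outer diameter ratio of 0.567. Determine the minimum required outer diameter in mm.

For a hollow shaft with d_i/d_o = 0.567: τ_max = 16T/(π d_o³ (1−k⁴)), so d_o = [16T/(π τ_allow (1−k⁴))]^(1/3) = [16·162.0/(π·8.31×10^7·0.8966)]^(1/3) = 0.02229 m.

22.3 mm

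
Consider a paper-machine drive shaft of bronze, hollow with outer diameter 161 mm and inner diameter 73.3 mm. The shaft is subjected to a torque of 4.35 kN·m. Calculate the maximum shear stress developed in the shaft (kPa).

5550 kPa

J = π(d_o⁴ − d_i⁴)/32 = π(0.161⁴ − 0.0733⁴)/32 = 6.313×10^-5 m⁴.
τ_max = T·r/J = 4350 × 0.0805 / 6.313×10^-5 = 5.547×10^6 Pa.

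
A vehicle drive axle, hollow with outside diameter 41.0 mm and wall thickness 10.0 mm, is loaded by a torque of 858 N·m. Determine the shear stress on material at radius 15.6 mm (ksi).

7.51 ksi

J = π(d_o⁴ − d_i⁴)/32 = π(0.0410⁴ − 0.0210⁴)/32 = 2.583×10^-7 m⁴.
Shear stress varies linearly with radius: τ = T·r/J = 858.0 × 0.0156 / 2.583×10^-7 = 5.181×10^7 Pa.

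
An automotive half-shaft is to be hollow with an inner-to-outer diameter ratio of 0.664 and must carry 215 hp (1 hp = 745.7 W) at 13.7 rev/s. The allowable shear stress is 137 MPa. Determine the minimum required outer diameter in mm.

44.1 mm

ω = 2π·13.7 = 86.08 rad/s, so T = P/ω = 215×745.7 / 86.08 = 1863 N·m.
For a hollow shaft with d_i/d_o = 0.664: τ_max = 16T/(π d_o³ (1−k⁴)), so d_o = [16T/(π τ_allow (1−k⁴))]^(1/3) = [16·1863/(π·1.37×10^8·0.8056)]^(1/3) = 0.04413 m.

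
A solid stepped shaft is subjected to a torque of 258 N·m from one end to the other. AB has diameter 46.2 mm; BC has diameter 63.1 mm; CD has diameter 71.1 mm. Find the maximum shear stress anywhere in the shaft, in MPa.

Under the same torque, τ_max = 16T/(πd³) is largest where d is smallest — segment AB (d = 46.2 mm).
τ_max = 16·258.0/(π·(0.0462)³) = 1.332×10^7 Pa.

13.3 MPa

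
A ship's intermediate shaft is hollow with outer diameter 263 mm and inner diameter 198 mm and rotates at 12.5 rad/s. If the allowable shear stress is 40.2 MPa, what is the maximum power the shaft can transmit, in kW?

J = π(d_o⁴ − d_i⁴)/32 = π(0.263⁴ − 0.198⁴)/32 = 3.188×10^-4 m⁴.
T_max = τ_allow·J/r = 4.02×10^7 × 3.188×10^-4 / 0.132 = 97460 N·m.
ω = 12.5 rad/s, so P_max = T_max·ω = 1.218×10^6 W.

1220 kW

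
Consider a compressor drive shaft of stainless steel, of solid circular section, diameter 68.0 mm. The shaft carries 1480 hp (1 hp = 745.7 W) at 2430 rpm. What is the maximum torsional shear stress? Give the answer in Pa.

ω = 2π·2430/60 = 254.5 rad/s, so T = P/ω = 1480×745.7 / 254.5 = 4337 N·m.
J = πd⁴/32 = π(0.0680)⁴/32 = 2.099×10^-6 m⁴.
τ_max = T·r/J = 4337 × 0.0340 / 2.099×10^-6 = 7.025×10^7 Pa.

7.02e7 Pa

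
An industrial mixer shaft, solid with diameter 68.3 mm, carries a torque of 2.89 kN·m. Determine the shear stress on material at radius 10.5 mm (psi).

J = πd⁴/32 = π(0.0683)⁴/32 = 2.136×10^-6 m⁴.
Shear stress varies linearly with radius: τ = T·r/J = 2890 × 0.0105 / 2.136×10^-6 = 1.420×10^7 Pa.

2060 psi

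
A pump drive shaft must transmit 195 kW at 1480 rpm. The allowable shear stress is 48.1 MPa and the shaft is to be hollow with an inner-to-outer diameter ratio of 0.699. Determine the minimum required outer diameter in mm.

55.9 mm

ω = 2π·1480/60 = 155.0 rad/s, so T = P/ω = 195×10³ / 155.0 = 1258 N·m.
For a hollow shaft with d_i/d_o = 0.699: τ_max = 16T/(π d_o³ (1−k⁴)), so d_o = [16T/(π τ_allow (1−k⁴))]^(1/3) = [16·1258/(π·4.81×10^7·0.7613)]^(1/3) = 0.05593 m.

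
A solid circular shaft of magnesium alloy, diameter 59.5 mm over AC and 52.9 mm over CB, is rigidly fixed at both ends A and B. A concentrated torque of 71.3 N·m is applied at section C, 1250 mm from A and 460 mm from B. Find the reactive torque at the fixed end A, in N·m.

26.4 N·m

Compatibility: T_A·a/J_AC = T_B·b/J_CB with T_A + T_B = T₀.
J_AC = 1.23×10^-6 m⁴, J_CB = 7.69×10^-7 m⁴, so T_A = T₀·(J_AC/a)/((J_AC/a)+(J_CB/b)) = 26.43 N·m, T_B = 44.87 N·m.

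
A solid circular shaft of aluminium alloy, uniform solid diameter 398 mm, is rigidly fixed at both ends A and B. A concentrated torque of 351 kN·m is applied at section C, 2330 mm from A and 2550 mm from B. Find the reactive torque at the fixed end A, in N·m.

183000 N·m

With uniform GJ and both ends fixed, compatibility θ_AC = θ_CB gives T_A·a = T_B·b, together with T_A + T_B = T₀.
T_A = T₀·b/(a+b) = 351000·2550/4880 = 183400 N·m; T_B = 167600 N·m.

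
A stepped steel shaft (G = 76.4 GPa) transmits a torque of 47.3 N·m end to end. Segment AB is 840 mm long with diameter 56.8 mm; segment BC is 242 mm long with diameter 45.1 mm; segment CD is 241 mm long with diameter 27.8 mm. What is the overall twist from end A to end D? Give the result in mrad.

J_AB = π(0.0568)⁴/32 = 1.02×10^-6 m⁴; J_BC = π(0.0451)⁴/32 = 4.06×10^-7 m⁴; J_CD = π(0.0278)⁴/32 = 5.86×10^-8 m⁴.
θ = (T/G)·Σ L_i/J_i = (47.30/76.4×10⁹)·(0.840/1.02×10^-6 + 0.242/4.06×10^-7 + 0.241/5.86×10^-8) = 3.422×10^-3 rad.

3.42 mrad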